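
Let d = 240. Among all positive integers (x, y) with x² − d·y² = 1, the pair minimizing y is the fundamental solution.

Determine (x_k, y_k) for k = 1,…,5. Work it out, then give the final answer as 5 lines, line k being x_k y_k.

31 2
1921 124
119071 7686
7380481 476408
457470751 29529610

√240 = [15; 2,30, …], period ℓ=2 (even) → k=1
a_0=15:  p_0=15·1+0=15,  q_0=15·0+1=1
a_1=2:  p_1=2·15+1=31,  q_1=2·1+0=2
fundamental: x₁=31, y₁=2  (since 961 − 240·4 = 1)
k=2:  x_2 = 31·31+240·2·2 = 1921,  y_2 = 31·2+2·31 = 124
k=3:  x_3 = 31·1921+240·2·124 = 119071,  y_3 = 31·124+2·1921 = 7686
k=4:  x_4 = 31·119071+240·2·7686 = 7380481,  y_4 = 31·7686+2·119071 = 476408
k=5:  x_5 = 31·7380481+240·2·476408 = 457470751,  y_5 = 31·476408+2·7380481 = 29529610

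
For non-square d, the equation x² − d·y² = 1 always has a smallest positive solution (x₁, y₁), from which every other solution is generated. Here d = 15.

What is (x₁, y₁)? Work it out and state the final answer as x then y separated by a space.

4 1

[3; 1,6] for √15; ℓ=2 ⇒ convergent index 1
i=0: a=3 ⇒ p=3, q=1
i=1: a=1 ⇒ p=4, q=1
→ (4, 1).  Check: 4²=16, 15·1²=15, difference 1.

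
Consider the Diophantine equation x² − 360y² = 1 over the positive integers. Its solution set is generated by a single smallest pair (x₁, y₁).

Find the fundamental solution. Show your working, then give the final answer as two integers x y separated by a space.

19 1

d=360: √d = [18; 1,36] (ℓ=2, even), read p_1/q_1
k=0  a_k=18  p_k/q_k = 18/1
k=1  a_k=1  p_k/q_k = 19/1
fundamental: x₁=19, y₁=1  (since 361 − 360·1 = 1)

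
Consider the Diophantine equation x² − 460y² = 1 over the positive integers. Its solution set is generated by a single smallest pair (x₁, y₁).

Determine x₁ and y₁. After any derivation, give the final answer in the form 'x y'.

√460 = [21; 2,4,3,1,2,10,2,1,3,4,2,42, …], period ℓ=12 (even) → k=11
k=0  a_k=21  p_k/q_k = 21/1
…
k=2  a_k=4  p_k/q_k = 193/9
…
k=4  a_k=1  p_k/q_k = 815/38
k=5  a_k=2  p_k/q_k = 2252/105
k=6  a_k=10  p_k/q_k = 23335/1088
…
k=8  a_k=1  p_k/q_k = 72257/3369
…
k=10  a_k=4  p_k/q_k = 1135029/52921
k=11  a_k=2  p_k/q_k = 2535751/118230
(x₁, y₁) = (2535751, 118230);  2535751² − 460·118230² = 1 ✓

2535751 118230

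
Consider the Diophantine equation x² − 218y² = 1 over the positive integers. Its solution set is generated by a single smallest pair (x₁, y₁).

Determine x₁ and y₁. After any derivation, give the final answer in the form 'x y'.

126003 8534

√218 → a₀=14, period (1,3,3,1,28); ℓ=5 odd so k=9
step 0: (14, 1)  from 14·(1,0) + (0,1)
…
step 3: (192, 13)  from 3·(59,4) + (15,1)
step 4: (251, 17)  from 1·(192,13) + (59,4)
step 5: (7220, 489)  from 28·(251,17) + (192,13)
…
step 8: (96370, 6527)  from 3·(29633,2007) + (7471,506)
step 9: (126003, 8534)  from 1·(96370,6527) + (29633,2007)
(x₁, y₁) = (126003, 8534);  126003² − 218·8534² = 1 ✓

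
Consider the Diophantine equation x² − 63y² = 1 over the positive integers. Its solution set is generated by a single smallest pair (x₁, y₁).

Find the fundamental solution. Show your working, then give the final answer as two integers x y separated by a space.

√63 → a₀=7, period (1,14); ℓ=2 even so k=1
step 0: (7, 1)  from 7·(1,0) + (0,1)
step 1: (8, 1)  from 1·(7,1) + (1,0)
fundamental: x₁=8, y₁=1  (since 64 − 63·1 = 1)

8 1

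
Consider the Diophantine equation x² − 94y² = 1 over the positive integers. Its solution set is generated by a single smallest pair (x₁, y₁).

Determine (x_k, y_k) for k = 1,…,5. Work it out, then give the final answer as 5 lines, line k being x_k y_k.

√94 → a₀=9, period (1,2,3,1,1,…,2,1,18); ℓ=16 even so k=15
k=0  a_k=9  p_k/q_k = 9/1
…
k=2  a_k=2  p_k/q_k = 29/3
k=3  a_k=3  p_k/q_k = 97/10
…
k=6  a_k=5  p_k/q_k = 1241/128
k=7  a_k=1  p_k/q_k = 1464/151
…
k=10  a_k=5  p_k/q_k = 85038/8771
…
k=12  a_k=1  p_k/q_k = 184493/19029
k=13  a_k=3  p_k/q_k = 652934/67345
k=14  a_k=2  p_k/q_k = 1490361/153719
k=15  a_k=1  p_k/q_k = 2143295/221064
(x₁, y₁) = (2143295, 221064);  2143295² − 94·221064² = 1 ✓
n=2: (2143295,221064)∘(2143295,221064) = (2143295·2143295+94·221064·221064, 2143295·221064+221064·2143295) = (9187426914049,947610731760)
n=3: (9187426914049,947610731760)∘(2143295,221064) = (2143295·9187426914049+94·221064·947610731760, 2143295·947610731760+221064·9187426914049) = (39382732335491159615,4062018686654877336)
n=4: (39382732335491159615,4062018686654877336)∘(2143295,221064) = (2143295·39382732335491159615+94·221064·4062018686654877336, 2143295·4062018686654877336+221064·39382732335491159615) = (168817626601983862467148801,17412208682026983028992480)
n=5: (168817626601983862467148801,17412208682026983028992480)∘(2143295,221064) = (2143295·168817626601983862467148801+94·221064·17412208682026983028992480, 2143295·17412208682026983028992480+221064·168817626601983862467148801) = (723651950015758622280719887718975,74638999614285983163562219965864)

2143295 221064
9187426914049 947610731760
39382732335491159615 4062018686654877336
168817626601983862467148801 17412208682026983028992480
723651950015758622280719887718975 74638999614285983163562219965864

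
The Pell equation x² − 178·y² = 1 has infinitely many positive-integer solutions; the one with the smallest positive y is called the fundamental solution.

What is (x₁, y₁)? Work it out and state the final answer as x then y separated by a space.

d=178: √d = [13; 2,1,12,1,2,26] (ℓ=6, even), read p_5/q_5
a_0=13:  p_0=13·1+0=13,  q_0=13·0+1=1
…
a_2=1:  p_2=1·27+13=40,  q_2=1·2+1=3
a_3=12:  p_3=12·40+27=507,  q_3=12·3+2=38
a_4=1:  p_4=1·507+40=547,  q_4=1·38+3=41
a_5=2:  p_5=2·547+507=1601,  q_5=2·41+38=120
(x₁, y₁) = (1601, 120);  1601² − 178·120² = 1 ✓

1601 120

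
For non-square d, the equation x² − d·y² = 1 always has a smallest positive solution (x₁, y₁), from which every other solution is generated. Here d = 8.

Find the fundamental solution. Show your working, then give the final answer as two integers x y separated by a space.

√8 = [2; 1,4, …], period ℓ=2 (even) → k=1
k=0  a_k=2  p_k/q_k = 2/1
k=1  a_k=1  p_k/q_k = 3/1
(x₁, y₁) = (3, 1);  3² − 8·1² = 1 ✓

3 1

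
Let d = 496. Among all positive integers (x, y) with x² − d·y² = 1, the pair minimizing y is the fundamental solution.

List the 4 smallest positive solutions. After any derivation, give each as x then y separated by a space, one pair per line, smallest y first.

4620799 207480
42703566796801 1917446753040
394649197502177907199 17720272078000750440
3647189234337689639247667201 163763630995505661818050080

d=496: √d = [22; 3,1,2,4,1,…,1,3,44] (ℓ=16, even), read p_15/q_15
step 0: (22, 1)  from 22·(1,0) + (0,1)
step 1: (67, 3)  from 3·(22,1) + (1,0)
step 2: (89, 4)  from 1·(67,3) + (22,1)
step 3: (245, 11)  from 2·(89,4) + (67,3)
step 4: (1069, 48)  from 4·(245,11) + (89,4)
…
step 6: (2383, 107)  from 1·(1314,59) + (1069,48)
…
step 9: (35166, 1579)  from 2·(14543,653) + (6080,273)
…
step 11: (84875, 3811)  from 1·(49709,2232) + (35166,1579)
step 12: (389209, 17476)  from 4·(84875,3811) + (49709,2232)
step 13: (863293, 38763)  from 2·(389209,17476) + (84875,3811)
step 14: (1252502, 56239)  from 1·(863293,38763) + (389209,17476)
step 15: (4620799, 207480)  from 3·(1252502,56239) + (863293,38763)
(x₁, y₁) = (4620799, 207480);  4620799² − 496·207480² = 1 ✓
k=2:  x_2 = 4620799·4620799+496·207480·207480 = 42703566796801,  y_2 = 4620799·207480+207480·4620799 = 1917446753040
k=3:  x_3 = 4620799·42703566796801+496·207480·1917446753040 = 394649197502177907199,  y_3 = 4620799·1917446753040+207480·42703566796801 = 17720272078000750440
k=4:  x_4 = 4620799·394649197502177907199+496·207480·17720272078000750440 = 3647189234337689639247667201,  y_4 = 4620799·17720272078000750440+207480·394649197502177907199 = 163763630995505661818050080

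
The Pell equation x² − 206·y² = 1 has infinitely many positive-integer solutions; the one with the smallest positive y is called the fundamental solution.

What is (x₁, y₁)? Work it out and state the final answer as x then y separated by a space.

59535 4148

[14; 2,1,5,14,5,1,2,28] for √206; ℓ=8 ⇒ convergent index 7
a_0=14:  p_0=14·1+0=14,  q_0=14·0+1=1
a_1=2:  p_1=2·14+1=29,  q_1=2·1+0=2
…
a_4=14:  p_4=14·244+43=3459,  q_4=14·17+3=241
a_5=5:  p_5=5·3459+244=17539,  q_5=5·241+17=1222
a_6=1:  p_6=1·17539+3459=20998,  q_6=1·1222+241=1463
a_7=2:  p_7=2·20998+17539=59535,  q_7=2·1463+1222=4148
→ (59535, 4148).  Check: 59535²=3544416225, 206·4148²=3544416224, difference 1.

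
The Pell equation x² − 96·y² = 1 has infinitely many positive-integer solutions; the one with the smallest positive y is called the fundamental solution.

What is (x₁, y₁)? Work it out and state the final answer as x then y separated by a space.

49 5

[9; 1,3,1,18] for √96; ℓ=4 ⇒ convergent index 3
i=0: a=9 ⇒ p=9, q=1
i=1: a=1 ⇒ p=10, q=1
i=2: a=3 ⇒ p=39, q=4
i=3: a=1 ⇒ p=49, q=5
→ (49, 5).  Check: 49²=2401, 96·5²=2400, difference 1.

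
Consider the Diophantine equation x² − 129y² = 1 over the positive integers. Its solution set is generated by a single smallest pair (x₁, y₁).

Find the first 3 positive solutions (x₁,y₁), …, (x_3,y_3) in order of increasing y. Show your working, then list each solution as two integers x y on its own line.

16855 1484
568182049 50025640
19153416854935 1686364322916

[11; 2,1,3,1,6,1,3,1,2,22] for √129; ℓ=10 ⇒ convergent index 9
step 0: (11, 1)  from 11·(1,0) + (0,1)
step 1: (23, 2)  from 2·(11,1) + (1,0)
…
step 5: (1079, 95)  from 6·(159,14) + (125,11)
…
step 8: (6031, 531)  from 1·(4793,422) + (1238,109)
step 9: (16855, 1484)  from 2·(6031,531) + (4793,422)
(x₁, y₁) = (16855, 1484);  16855² − 129·1484² = 1 ✓
(16855+1484√129)^2 = 568182049 + 50025640√129
(16855+1484√129)^3 = 19153416854935 + 1686364322916√129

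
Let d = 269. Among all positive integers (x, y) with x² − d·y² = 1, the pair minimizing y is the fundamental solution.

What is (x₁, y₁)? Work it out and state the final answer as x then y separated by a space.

[16; 2,2,32] for √269; ℓ=3 ⇒ convergent index 5
a_0=16:  p_0=16·1+0=16,  q_0=16·0+1=1
a_1=2:  p_1=2·16+1=33,  q_1=2·1+0=2
…
a_4=2:  p_4=2·2657+82=5396,  q_4=2·162+5=329
a_5=2:  p_5=2·5396+2657=13449,  q_5=2·329+162=820
fundamental: x₁=13449, y₁=820  (since 180875601 − 269·672400 = 1)

13449 820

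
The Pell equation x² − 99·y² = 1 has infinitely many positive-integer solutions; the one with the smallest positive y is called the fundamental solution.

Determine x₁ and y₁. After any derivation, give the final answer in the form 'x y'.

10 1

√99 → a₀=9, period (1,18); ℓ=2 even so k=1
a_0=9:  p_0=9·1+0=9,  q_0=9·0+1=1
a_1=1:  p_1=1·9+1=10,  q_1=1·1+0=1
(x₁, y₁) = (10, 1);  10² − 99·1² = 1 ✓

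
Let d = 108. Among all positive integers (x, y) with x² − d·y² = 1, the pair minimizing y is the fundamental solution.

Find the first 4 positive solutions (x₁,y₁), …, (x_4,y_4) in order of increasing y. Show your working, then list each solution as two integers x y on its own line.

d=108: √d = [10; 2,1,1,4,1,1,2,20] (ℓ=8, even), read p_7/q_7
i=0: a=10 ⇒ p=10, q=1
…
i=5: a=1 ⇒ p=291, q=28
i=6: a=1 ⇒ p=530, q=51
i=7: a=2 ⇒ p=1351, q=130
fundamental: x₁=1351, y₁=130  (since 1825201 − 108·16900 = 1)
k=2:  x_2 = 1351·1351+108·130·130 = 3650401,  y_2 = 1351·130+130·1351 = 351260
k=3:  x_3 = 1351·3650401+108·130·351260 = 9863382151,  y_3 = 1351·351260+130·3650401 = 949104390
k=4:  x_4 = 1351·9863382151+108·130·949104390 = 26650854921601,  y_4 = 1351·949104390+130·9863382151 = 2564479710520

1351 130
3650401 351260
9863382151 949104390
26650854921601 2564479710520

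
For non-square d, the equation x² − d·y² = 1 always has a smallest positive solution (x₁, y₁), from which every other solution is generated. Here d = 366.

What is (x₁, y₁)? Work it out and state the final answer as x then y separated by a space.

d=366: √d = [19; 7,1,1,1,2,12,2,1,1,1,7,38] (ℓ=12, even), read p_11/q_11
step 0: (19, 1)  from 19·(1,0) + (0,1)
…
step 2: (153, 8)  from 1·(134,7) + (19,1)
…
step 10: (119053, 6223)  from 1·(74554,3897) + (44499,2326)
step 11: (907925, 47458)  from 7·(119053,6223) + (74554,3897)
(x₁, y₁) = (907925, 47458);  907925² − 366·47458² = 1 ✓

907925 47458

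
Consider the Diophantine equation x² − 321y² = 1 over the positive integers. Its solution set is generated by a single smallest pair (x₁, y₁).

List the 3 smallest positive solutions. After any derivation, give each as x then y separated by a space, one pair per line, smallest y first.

√321 = [17; 1,10,1,34, …], period ℓ=4 (even) → k=3
i=0: a=17 ⇒ p=17, q=1
…
i=2: a=10 ⇒ p=197, q=11
i=3: a=1 ⇒ p=215, q=12
(x₁, y₁) = (215, 12);  215² − 321·12² = 1 ✓
(x_2, y_2) = (215·215 + 321·12·12, 215·12 + 12·215) = (92449, 5160)
(x_3, y_3) = (215·92449 + 321·12·5160, 215·5160 + 12·92449) = (39752855, 2218788)

215 12
92449 5160
39752855 2218788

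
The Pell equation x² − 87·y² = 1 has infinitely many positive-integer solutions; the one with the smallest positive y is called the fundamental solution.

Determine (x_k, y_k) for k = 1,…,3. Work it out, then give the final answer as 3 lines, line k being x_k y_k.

√87 = [9; 3,18, …], period ℓ=2 (even) → k=1
a_0=9:  p_0=9·1+0=9,  q_0=9·0+1=1
a_1=3:  p_1=3·9+1=28,  q_1=3·1+0=3
fundamental: x₁=28, y₁=3  (since 784 − 87·9 = 1)
k=2:  x_2 = 28·28+87·3·3 = 1567,  y_2 = 28·3+3·28 = 168
k=3:  x_3 = 28·1567+87·3·168 = 87724,  y_3 = 28·168+3·1567 = 9405

28 3
1567 168
87724 9405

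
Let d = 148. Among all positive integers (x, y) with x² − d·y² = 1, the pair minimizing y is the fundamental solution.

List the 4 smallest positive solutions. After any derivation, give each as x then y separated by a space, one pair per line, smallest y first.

73 6
10657 876
1555849 127890
227143297 18671064

[12; 6,24] for √148; ℓ=2 ⇒ convergent index 1
a_0=12:  p_0=12·1+0=12,  q_0=12·0+1=1
a_1=6:  p_1=6·12+1=73,  q_1=6·1+0=6
→ (73, 6).  Check: 73²=5329, 148·6²=5328, difference 1.
n=2: (73,6)∘(73,6) = (73·73+148·6·6, 73·6+6·73) = (10657,876)
n=3: (10657,876)∘(73,6) = (73·10657+148·6·876, 73·876+6·10657) = (1555849,127890)
n=4: (1555849,127890)∘(73,6) = (73·1555849+148·6·127890, 73·127890+6·1555849) = (227143297,18671064)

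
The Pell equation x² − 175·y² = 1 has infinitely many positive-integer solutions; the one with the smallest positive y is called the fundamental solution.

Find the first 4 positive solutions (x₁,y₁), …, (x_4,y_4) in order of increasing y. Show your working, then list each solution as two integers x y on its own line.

[13; 4,2,1,2,4,26] for √175; ℓ=6 ⇒ convergent index 5
k=0  a_k=13  p_k/q_k = 13/1
…
k=4  a_k=2  p_k/q_k = 463/35
k=5  a_k=4  p_k/q_k = 2024/153
→ (2024, 153).  Check: 2024²=4096576, 175·153²=4096575, difference 1.
(2024+153√175)^2 = 8193151 + 619344√175
(2024+153√175)^3 = 33165873224 + 2507104359√175
(2024+153√175)^4 = 134255446617601 + 10148757825888√175

2024 153
8193151 619344
33165873224 2507104359
134255446617601 10148757825888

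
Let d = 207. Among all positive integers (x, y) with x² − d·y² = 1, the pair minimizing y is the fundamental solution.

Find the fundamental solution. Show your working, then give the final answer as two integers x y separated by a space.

1151 80

√207 → a₀=14, period (2,1,1,2,1,1,2,28); ℓ=8 even so k=7
step 0: (14, 1)  from 14·(1,0) + (0,1)
…
step 2: (43, 3)  from 1·(29,2) + (14,1)
…
step 5: (259, 18)  from 1·(187,13) + (72,5)
step 6: (446, 31)  from 1·(259,18) + (187,13)
step 7: (1151, 80)  from 2·(446,31) + (259,18)
fundamental: x₁=1151, y₁=80  (since 1324801 − 207·6400 = 1)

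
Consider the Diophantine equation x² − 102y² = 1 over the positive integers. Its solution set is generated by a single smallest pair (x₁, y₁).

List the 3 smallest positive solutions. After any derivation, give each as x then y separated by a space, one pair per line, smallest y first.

√102 → a₀=10, period (10,20); ℓ=2 even so k=1
k=0  a_k=10  p_k/q_k = 10/1
k=1  a_k=10  p_k/q_k = 101/10
→ (101, 10).  Check: 101²=10201, 102·10²=10200, difference 1.
(101+10√102)^2 = 20401 + 2020√102
(101+10√102)^3 = 4120901 + 408030√102

101 10
20401 2020
4120901 408030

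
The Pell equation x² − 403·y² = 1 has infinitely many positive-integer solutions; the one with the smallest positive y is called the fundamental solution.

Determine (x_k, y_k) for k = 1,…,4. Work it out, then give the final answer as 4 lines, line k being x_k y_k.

d=403: √d = [20; 13,2,1,3,1,3,1,2,13,40] (ℓ=10, even), read p_9/q_9
a_0=20:  p_0=20·1+0=20,  q_0=20·0+1=1
a_1=13:  p_1=13·20+1=261,  q_1=13·1+0=13
…
a_6=3:  p_6=3·3754+2951=14213,  q_6=3·187+147=708
…
a_8=2:  p_8=2·17967+14213=50147,  q_8=2·895+708=2498
a_9=13:  p_9=13·50147+17967=669878,  q_9=13·2498+895=33369
fundamental: x₁=669878, y₁=33369  (since 448736534884 − 403·1113490161 = 1)
(669878+33369√403)^2 = 897473069767 + 44706317964√403
(669878+33369√403)^3 = 1202394930058086974 + 59895557730143415√403
(669878+33369√403)^4 = 1610915821914004898868577 + 80245432842261314788776√403

669878 33369
897473069767 44706317964
1202394930058086974 59895557730143415
1610915821914004898868577 80245432842261314788776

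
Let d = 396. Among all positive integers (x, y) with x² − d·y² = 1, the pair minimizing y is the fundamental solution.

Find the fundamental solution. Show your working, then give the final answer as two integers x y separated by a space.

199 10

√396 = [19; 1,8,1,38, …], period ℓ=4 (even) → k=3
k=0  a_k=19  p_k/q_k = 19/1
k=1  a_k=1  p_k/q_k = 20/1
k=2  a_k=8  p_k/q_k = 179/9
k=3  a_k=1  p_k/q_k = 199/10
fundamental: x₁=199, y₁=10  (since 39601 − 396·100 = 1)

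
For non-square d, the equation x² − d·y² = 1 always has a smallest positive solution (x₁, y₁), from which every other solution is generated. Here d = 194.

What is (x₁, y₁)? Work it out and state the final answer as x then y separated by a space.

195 14

[13; 1,12,1,26] for √194; ℓ=4 ⇒ convergent index 3
k=0  a_k=13  p_k/q_k = 13/1
…
k=2  a_k=12  p_k/q_k = 181/13
k=3  a_k=1  p_k/q_k = 195/14
→ (195, 14).  Check: 195²=38025, 194·14²=38024, difference 1.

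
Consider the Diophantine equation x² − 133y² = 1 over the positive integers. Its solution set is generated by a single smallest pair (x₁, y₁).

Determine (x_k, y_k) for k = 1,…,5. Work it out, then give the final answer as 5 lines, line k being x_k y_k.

√133 → a₀=11, period (1,1,7,5,1,…,1,1,22); ℓ=16 even so k=15
a_0=11:  p_0=11·1+0=11,  q_0=11·0+1=1
…
a_2=1:  p_2=1·12+11=23,  q_2=1·1+1=2
a_3=7:  p_3=7·23+12=173,  q_3=7·2+1=15
a_4=5:  p_4=5·173+23=888,  q_4=5·15+2=77
…
a_6=1:  p_6=1·1061+888=1949,  q_6=1·92+77=169
a_7=1:  p_7=1·1949+1061=3010,  q_7=1·169+92=261
…
a_10=1:  p_10=1·10979+7969=18948,  q_10=1·952+691=1643
…
a_13=7:  p_13=7·168583+29927=1210008,  q_13=7·14618+2595=104921
a_14=1:  p_14=1·1210008+168583=1378591,  q_14=1·104921+14618=119539
a_15=1:  p_15=1·1378591+1210008=2588599,  q_15=1·119539+104921=224460
→ (2588599, 224460).  Check: 2588599²=6700844782801, 133·224460²=6700844782800, difference 1.
(x_2, y_2) = (2588599·2588599 + 133·224460·224460, 2588599·224460 + 224460·2588599) = (13401689565601, 1162073863080)
(x_3, y_3) = (2588599·13401689565601 + 133·224460·1162073863080, 2588599·1162073863080 + 224460·13401689565601) = (69383200415647777399, 6016286479789825380)
(x_4, y_4) = (2588599·69383200415647777399 + 133·224460·6016286479789825380, 2588599·6016286479789825380 + 224460·69383200415647777399) = (359210566425477440164982401, 31147506330593762303822160)
(x_5, y_5) = (2588599·359210566425477440164982401 + 133·224460·31147506330593762303822160, 2588599·31147506330593762303822160 + 224460·359210566425477440164982401) = (1859704226076779569066850908714999, 161256807479731348725343689282300)

2588599 224460
13401689565601 1162073863080
69383200415647777399 6016286479789825380
359210566425477440164982401 31147506330593762303822160
1859704226076779569066850908714999 161256807479731348725343689282300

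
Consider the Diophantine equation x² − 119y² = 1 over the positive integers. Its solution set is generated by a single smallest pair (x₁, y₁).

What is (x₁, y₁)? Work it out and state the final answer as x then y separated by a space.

√119 = [10; 1,9,1,20, …], period ℓ=4 (even) → k=3
step 0: (10, 1)  from 10·(1,0) + (0,1)
step 1: (11, 1)  from 1·(10,1) + (1,0)
step 2: (109, 10)  from 9·(11,1) + (10,1)
step 3: (120, 11)  from 1·(109,10) + (11,1)
→ (120, 11).  Check: 120²=14400, 119·11²=14399, difference 1.

120 11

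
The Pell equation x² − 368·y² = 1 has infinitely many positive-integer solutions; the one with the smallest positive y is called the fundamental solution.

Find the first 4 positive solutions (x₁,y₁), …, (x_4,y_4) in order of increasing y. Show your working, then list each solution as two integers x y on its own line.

√368 → a₀=19, period (5,2,5,38); ℓ=4 even so k=3
i=0: a=19 ⇒ p=19, q=1
…
i=2: a=2 ⇒ p=211, q=11
i=3: a=5 ⇒ p=1151, q=60
→ (1151, 60).  Check: 1151²=1324801, 368·60²=1324800, difference 1.
(1151+60√368)^2 = 2649601 + 138120√368
(1151+60√368)^3 = 6099380351 + 317952180√368
(1151+60√368)^4 = 14040770918401 + 731925780240√368

1151 60
2649601 138120
6099380351 317952180
14040770918401 731925780240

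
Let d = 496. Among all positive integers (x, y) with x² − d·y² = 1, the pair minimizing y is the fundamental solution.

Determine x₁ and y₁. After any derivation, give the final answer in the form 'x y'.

4620799 207480

√496 → a₀=22, period (3,1,2,4,1,…,1,3,44); ℓ=16 even so k=15
a_0=22:  p_0=22·1+0=22,  q_0=22·0+1=1
…
a_3=2:  p_3=2·89+67=245,  q_3=2·4+3=11
…
a_5=1:  p_5=1·1069+245=1314,  q_5=1·48+11=59
…
a_8=2:  p_8=2·6080+2383=14543,  q_8=2·273+107=653
…
a_10=1:  p_10=1·35166+14543=49709,  q_10=1·1579+653=2232
a_11=1:  p_11=1·49709+35166=84875,  q_11=1·2232+1579=3811
…
a_14=1:  p_14=1·863293+389209=1252502,  q_14=1·38763+17476=56239
a_15=3:  p_15=3·1252502+863293=4620799,  q_15=3·56239+38763=207480
(x₁, y₁) = (4620799, 207480);  4620799² − 496·207480² = 1 ✓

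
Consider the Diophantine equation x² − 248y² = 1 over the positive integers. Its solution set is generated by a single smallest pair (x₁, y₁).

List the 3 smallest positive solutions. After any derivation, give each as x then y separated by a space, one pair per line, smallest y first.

√248 = [15; 1,2,1,30, …], period ℓ=4 (even) → k=3
i=0: a=15 ⇒ p=15, q=1
…
i=2: a=2 ⇒ p=47, q=3
i=3: a=1 ⇒ p=63, q=4
→ (63, 4).  Check: 63²=3969, 248·4²=3968, difference 1.
(63+4√248)^2 = 7937 + 504√248
(63+4√248)^3 = 999999 + 63500√248

63 4
7937 504
999999 63500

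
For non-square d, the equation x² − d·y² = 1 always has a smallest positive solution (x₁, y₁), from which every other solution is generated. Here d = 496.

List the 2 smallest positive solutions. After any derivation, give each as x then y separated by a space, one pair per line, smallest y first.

√496 = [22; 3,1,2,4,1,…,1,3,44, …], period ℓ=16 (even) → k=15
i=0: a=22 ⇒ p=22, q=1
…
i=3: a=2 ⇒ p=245, q=11
i=4: a=4 ⇒ p=1069, q=48
i=5: a=1 ⇒ p=1314, q=59
…
i=7: a=2 ⇒ p=6080, q=273
…
i=10: a=1 ⇒ p=49709, q=2232
…
i=12: a=4 ⇒ p=389209, q=17476
…
i=14: a=1 ⇒ p=1252502, q=56239
i=15: a=3 ⇒ p=4620799, q=207480
fundamental: x₁=4620799, y₁=207480  (since 21351783398401 − 496·43047950400 = 1)
n=2: (4620799,207480)∘(4620799,207480) = (4620799·4620799+496·207480·207480, 4620799·207480+207480·4620799) = (42703566796801,1917446753040)

4620799 207480
42703566796801 1917446753040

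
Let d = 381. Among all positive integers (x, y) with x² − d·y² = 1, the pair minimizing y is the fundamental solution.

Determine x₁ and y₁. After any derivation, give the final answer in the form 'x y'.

1015 52

√381 → a₀=19, period (1,1,12,1,1,38); ℓ=6 even so k=5
step 0: (19, 1)  from 19·(1,0) + (0,1)
step 1: (20, 1)  from 1·(19,1) + (1,0)
…
step 4: (527, 27)  from 1·(488,25) + (39,2)
step 5: (1015, 52)  from 1·(527,27) + (488,25)
(x₁, y₁) = (1015, 52);  1015² − 381·52² = 1 ✓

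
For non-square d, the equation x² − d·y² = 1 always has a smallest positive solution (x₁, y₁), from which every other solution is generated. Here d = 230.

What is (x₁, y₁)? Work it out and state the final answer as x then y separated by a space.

91 6

√230 = [15; 6,30, …], period ℓ=2 (even) → k=1
step 0: (15, 1)  from 15·(1,0) + (0,1)
step 1: (91, 6)  from 6·(15,1) + (1,0)
(x₁, y₁) = (91, 6);  91² − 230·6² = 1 ✓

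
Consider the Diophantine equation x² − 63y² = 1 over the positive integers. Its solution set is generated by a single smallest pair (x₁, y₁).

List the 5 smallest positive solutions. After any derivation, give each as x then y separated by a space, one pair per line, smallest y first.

√63 → a₀=7, period (1,14); ℓ=2 even so k=1
step 0: (7, 1)  from 7·(1,0) + (0,1)
step 1: (8, 1)  from 1·(7,1) + (1,0)
fundamental: x₁=8, y₁=1  (since 64 − 63·1 = 1)
k=2:  x_2 = 8·8+63·1·1 = 127,  y_2 = 8·1+1·8 = 16
k=3:  x_3 = 8·127+63·1·16 = 2024,  y_3 = 8·16+1·127 = 255
k=4:  x_4 = 8·2024+63·1·255 = 32257,  y_4 = 8·255+1·2024 = 4064
k=5:  x_5 = 8·32257+63·1·4064 = 514088,  y_5 = 8·4064+1·32257 = 64769

8 1
127 16
2024 255
32257 4064
514088 64769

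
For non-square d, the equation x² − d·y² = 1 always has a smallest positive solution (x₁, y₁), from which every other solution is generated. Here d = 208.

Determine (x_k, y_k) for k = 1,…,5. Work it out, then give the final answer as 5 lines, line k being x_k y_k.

649 45
842401 58410
1093435849 75816135
1419278889601 98409284820
1842222905266249 127735175880225

√208 → a₀=14, period (2,2,1,2,2,28); ℓ=6 even so k=5
i=0: a=14 ⇒ p=14, q=1
…
i=4: a=2 ⇒ p=274, q=19
i=5: a=2 ⇒ p=649, q=45
→ (649, 45).  Check: 649²=421201, 208·45²=421200, difference 1.
(649+45√208)^2 = 842401 + 58410√208
(649+45√208)^3 = 1093435849 + 75816135√208
(649+45√208)^4 = 1419278889601 + 98409284820√208
(649+45√208)^5 = 1842222905266249 + 127735175880225√208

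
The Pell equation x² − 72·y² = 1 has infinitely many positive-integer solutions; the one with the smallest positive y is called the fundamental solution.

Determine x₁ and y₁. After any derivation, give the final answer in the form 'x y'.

[8; 2,16] for √72; ℓ=2 ⇒ convergent index 1
i=0: a=8 ⇒ p=8, q=1
i=1: a=2 ⇒ p=17, q=2
(x₁, y₁) = (17, 2);  17² − 72·2² = 1 ✓

17 2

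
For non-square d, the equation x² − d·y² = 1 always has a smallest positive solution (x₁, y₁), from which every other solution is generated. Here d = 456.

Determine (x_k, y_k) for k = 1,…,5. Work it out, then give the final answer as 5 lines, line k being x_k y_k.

√456 = [21; 2,1,4,1,2,42, …], period ℓ=6 (even) → k=5
a_0=21:  p_0=21·1+0=21,  q_0=21·0+1=1
a_1=2:  p_1=2·21+1=43,  q_1=2·1+0=2
…
a_3=4:  p_3=4·64+43=299,  q_3=4·3+2=14
a_4=1:  p_4=1·299+64=363,  q_4=1·14+3=17
a_5=2:  p_5=2·363+299=1025,  q_5=2·17+14=48
(x₁, y₁) = (1025, 48);  1025² − 456·48² = 1 ✓
n=2: (1025,48)∘(1025,48) = (1025·1025+456·48·48, 1025·48+48·1025) = (2101249,98400)
n=3: (2101249,98400)∘(1025,48) = (1025·2101249+456·48·98400, 1025·98400+48·2101249) = (4307559425,201719952)
n=4: (4307559425,201719952)∘(1025,48) = (1025·4307559425+456·48·201719952, 1025·201719952+48·4307559425) = (8830494720001,413525803200)
n=5: (8830494720001,413525803200)∘(1025,48) = (1025·8830494720001+456·48·413525803200, 1025·413525803200+48·8830494720001) = (18102509868442625,847727694840048)

1025 48
2101249 98400
4307559425 201719952
8830494720001 413525803200
18102509868442625 847727694840048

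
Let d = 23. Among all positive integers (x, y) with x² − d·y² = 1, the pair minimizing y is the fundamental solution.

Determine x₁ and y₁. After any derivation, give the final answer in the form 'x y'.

24 5

d=23: √d = [4; 1,3,1,8] (ℓ=4, even), read p_3/q_3
step 0: (4, 1)  from 4·(1,0) + (0,1)
…
step 2: (19, 4)  from 3·(5,1) + (4,1)
step 3: (24, 5)  from 1·(19,4) + (5,1)
→ (24, 5).  Check: 24²=576, 23·5²=575, difference 1.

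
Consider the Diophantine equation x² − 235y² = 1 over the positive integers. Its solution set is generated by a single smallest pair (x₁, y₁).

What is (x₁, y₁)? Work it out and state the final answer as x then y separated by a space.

√235 → a₀=15, period (3,30); ℓ=2 even so k=1
a_0=15:  p_0=15·1+0=15,  q_0=15·0+1=1
a_1=3:  p_1=3·15+1=46,  q_1=3·1+0=3
fundamental: x₁=46, y₁=3  (since 2116 − 235·9 = 1)

46 3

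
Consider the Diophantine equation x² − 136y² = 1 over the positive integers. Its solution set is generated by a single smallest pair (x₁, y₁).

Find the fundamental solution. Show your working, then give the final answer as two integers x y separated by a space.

35 3

[11; 1,1,1,22] for √136; ℓ=4 ⇒ convergent index 3
i=0: a=11 ⇒ p=11, q=1
i=1: a=1 ⇒ p=12, q=1
i=2: a=1 ⇒ p=23, q=2
i=3: a=1 ⇒ p=35, q=3
fundamental: x₁=35, y₁=3  (since 1225 − 136·9 = 1)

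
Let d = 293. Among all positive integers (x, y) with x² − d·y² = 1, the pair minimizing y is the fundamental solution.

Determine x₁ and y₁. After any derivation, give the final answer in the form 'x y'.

d=293: √d = [17; 8,1,1,8,34] (ℓ=5, odd), read p_9/q_9
step 0: (17, 1)  from 17·(1,0) + (0,1)
step 1: (137, 8)  from 8·(17,1) + (1,0)
step 2: (154, 9)  from 1·(137,8) + (17,1)
step 3: (291, 17)  from 1·(154,9) + (137,8)
step 4: (2482, 145)  from 8·(291,17) + (154,9)
step 5: (84679, 4947)  from 34·(2482,145) + (291,17)
step 6: (679914, 39721)  from 8·(84679,4947) + (2482,145)
step 7: (764593, 44668)  from 1·(679914,39721) + (84679,4947)
step 8: (1444507, 84389)  from 1·(764593,44668) + (679914,39721)
step 9: (12320649, 719780)  from 8·(1444507,84389) + (764593,44668)
→ (12320649, 719780).  Check: 12320649²=151798391781201, 293·719780²=151798391781200, difference 1.

12320649 719780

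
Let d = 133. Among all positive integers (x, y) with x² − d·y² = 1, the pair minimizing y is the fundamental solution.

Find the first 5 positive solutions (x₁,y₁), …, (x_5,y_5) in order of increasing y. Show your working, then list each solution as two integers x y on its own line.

√133 = [11; 1,1,7,5,1,…,1,1,22, …], period ℓ=16 (even) → k=15
i=0: a=11 ⇒ p=11, q=1
i=1: a=1 ⇒ p=12, q=1
…
i=3: a=7 ⇒ p=173, q=15
i=4: a=5 ⇒ p=888, q=77
i=5: a=1 ⇒ p=1061, q=92
i=6: a=1 ⇒ p=1949, q=169
…
i=8: a=2 ⇒ p=7969, q=691
i=9: a=1 ⇒ p=10979, q=952
i=10: a=1 ⇒ p=18948, q=1643
i=11: a=1 ⇒ p=29927, q=2595
i=12: a=5 ⇒ p=168583, q=14618
…
i=14: a=1 ⇒ p=1378591, q=119539
i=15: a=1 ⇒ p=2588599, q=224460
fundamental: x₁=2588599, y₁=224460  (since 6700844782801 − 133·50382291600 = 1)
(2588599+224460√133)^2 = 13401689565601 + 1162073863080√133
(2588599+224460√133)^3 = 69383200415647777399 + 6016286479789825380√133
(2588599+224460√133)^4 = 359210566425477440164982401 + 31147506330593762303822160√133
(2588599+224460√133)^5 = 1859704226076779569066850908714999 + 161256807479731348725343689282300√133

2588599 224460
13401689565601 1162073863080
69383200415647777399 6016286479789825380
359210566425477440164982401 31147506330593762303822160
1859704226076779569066850908714999 161256807479731348725343689282300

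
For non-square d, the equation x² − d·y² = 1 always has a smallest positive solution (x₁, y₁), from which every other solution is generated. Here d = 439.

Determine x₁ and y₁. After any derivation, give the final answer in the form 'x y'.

√439 = [20; 1,19,1,40, …], period ℓ=4 (even) → k=3
k=0  a_k=20  p_k/q_k = 20/1
…
k=2  a_k=19  p_k/q_k = 419/20
k=3  a_k=1  p_k/q_k = 440/21
→ (440, 21).  Check: 440²=193600, 439·21²=193599, difference 1.

440 21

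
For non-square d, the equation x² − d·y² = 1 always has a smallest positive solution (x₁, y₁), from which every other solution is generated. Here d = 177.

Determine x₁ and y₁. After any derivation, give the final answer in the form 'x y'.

62423 4692

[13; 3,3,2,8,2,3,3,26] for √177; ℓ=8 ⇒ convergent index 7
step 0: (13, 1)  from 13·(1,0) + (0,1)
…
step 3: (306, 23)  from 2·(133,10) + (40,3)
step 4: (2581, 194)  from 8·(306,23) + (133,10)
…
step 6: (18985, 1427)  from 3·(5468,411) + (2581,194)
step 7: (62423, 4692)  from 3·(18985,1427) + (5468,411)
→ (62423, 4692).  Check: 62423²=3896630929, 177·4692²=3896630928, difference 1.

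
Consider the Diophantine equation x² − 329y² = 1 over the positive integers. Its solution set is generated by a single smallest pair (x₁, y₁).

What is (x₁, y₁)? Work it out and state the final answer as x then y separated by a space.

[18; 7,4,2,1,1,4,1,1,2,4,7,36] for √329; ℓ=12 ⇒ convergent index 11
i=0: a=18 ⇒ p=18, q=1
…
i=3: a=2 ⇒ p=1179, q=65
i=4: a=1 ⇒ p=1705, q=94
…
i=7: a=1 ⇒ p=16125, q=889
i=8: a=1 ⇒ p=29366, q=1619
…
i=10: a=4 ⇒ p=328794, q=18127
i=11: a=7 ⇒ p=2376415, q=131016
→ (2376415, 131016).  Check: 2376415²=5647348252225, 329·131016²=5647348252224, difference 1.

2376415 131016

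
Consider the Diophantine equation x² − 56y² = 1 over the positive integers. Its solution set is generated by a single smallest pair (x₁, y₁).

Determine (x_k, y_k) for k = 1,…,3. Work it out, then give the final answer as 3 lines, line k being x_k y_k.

15 2
449 60
13455 1798

d=56: √d = [7; 2,14] (ℓ=2, even), read p_1/q_1
step 0: (7, 1)  from 7·(1,0) + (0,1)
step 1: (15, 2)  from 2·(7,1) + (1,0)
fundamental: x₁=15, y₁=2  (since 225 − 56·4 = 1)
n=2: (15,2)∘(15,2) = (15·15+56·2·2, 15·2+2·15) = (449,60)
n=3: (449,60)∘(15,2) = (15·449+56·2·60, 15·60+2·449) = (13455,1798)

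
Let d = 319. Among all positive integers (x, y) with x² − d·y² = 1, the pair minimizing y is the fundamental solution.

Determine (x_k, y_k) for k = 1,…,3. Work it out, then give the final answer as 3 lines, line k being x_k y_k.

12901780 722361
332911854336799 18639485405160
8590311008090840302660 480965080021169647239

d=319: √d = [17; 1,6,5,1,4,…,6,1,34] (ℓ=14, even), read p_13/q_13
a_0=17:  p_0=17·1+0=17,  q_0=17·0+1=1
…
a_2=6:  p_2=6·18+17=125,  q_2=6·1+1=7
a_3=5:  p_3=5·125+18=643,  q_3=5·7+1=36
…
a_8=3:  p_8=3·15628+11913=58797,  q_8=3·875+667=3292
…
a_11=5:  p_11=5·309613+250816=1798881,  q_11=5·17335+14043=100718
a_12=6:  p_12=6·1798881+309613=11102899,  q_12=6·100718+17335=621643
a_13=1:  p_13=1·11102899+1798881=12901780,  q_13=1·621643+100718=722361
(x₁, y₁) = (12901780, 722361);  12901780² − 319·722361² = 1 ✓
(12901780+722361√319)^2 = 332911854336799 + 18639485405160√319
(12901780+722361√319)^3 = 8590311008090840302660 + 480965080021169647239√319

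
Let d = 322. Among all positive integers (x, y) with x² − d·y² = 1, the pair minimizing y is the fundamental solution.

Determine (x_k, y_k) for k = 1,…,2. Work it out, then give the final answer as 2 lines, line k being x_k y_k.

√322 = [17; 1,16,1,34, …], period ℓ=4 (even) → k=3
step 0: (17, 1)  from 17·(1,0) + (0,1)
step 1: (18, 1)  from 1·(17,1) + (1,0)
step 2: (305, 17)  from 16·(18,1) + (17,1)
step 3: (323, 18)  from 1·(305,17) + (18,1)
→ (323, 18).  Check: 323²=104329, 322·18²=104328, difference 1.
n=2: (323,18)∘(323,18) = (323·323+322·18·18, 323·18+18·323) = (208657,11628)

323 18
208657 11628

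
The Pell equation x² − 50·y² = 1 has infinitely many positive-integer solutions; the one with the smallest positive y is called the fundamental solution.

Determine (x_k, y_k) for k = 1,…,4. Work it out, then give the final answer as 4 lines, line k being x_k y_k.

[7; 14] for √50; ℓ=1 ⇒ convergent index 1
a_0=7:  p_0=7·1+0=7,  q_0=7·0+1=1
a_1=14:  p_1=14·7+1=99,  q_1=14·1+0=14
fundamental: x₁=99, y₁=14  (since 9801 − 50·196 = 1)
k=2:  x_2 = 99·99+50·14·14 = 19601,  y_2 = 99·14+14·99 = 2772
k=3:  x_3 = 99·19601+50·14·2772 = 3880899,  y_3 = 99·2772+14·19601 = 548842
k=4:  x_4 = 99·3880899+50·14·548842 = 768398401,  y_4 = 99·548842+14·3880899 = 108667944

99 14
19601 2772
3880899 548842
768398401 108667944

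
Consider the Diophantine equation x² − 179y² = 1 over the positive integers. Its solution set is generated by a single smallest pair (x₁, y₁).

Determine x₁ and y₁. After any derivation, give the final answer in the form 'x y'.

[13; 2,1,1,1,3,…,1,2,26] for √179; ℓ=14 ⇒ convergent index 13
step 0: (13, 1)  from 13·(1,0) + (0,1)
step 1: (27, 2)  from 2·(13,1) + (1,0)
step 2: (40, 3)  from 1·(27,2) + (13,1)
step 3: (67, 5)  from 1·(40,3) + (27,2)
step 4: (107, 8)  from 1·(67,5) + (40,3)
step 5: (388, 29)  from 3·(107,8) + (67,5)
step 6: (2047, 153)  from 5·(388,29) + (107,8)
…
step 8: (137042, 10243)  from 5·(26999,2018) + (2047,153)
…
step 10: (575167, 42990)  from 1·(438125,32747) + (137042,10243)
step 11: (1013292, 75737)  from 1·(575167,42990) + (438125,32747)
step 12: (1588459, 118727)  from 1·(1013292,75737) + (575167,42990)
step 13: (4190210, 313191)  from 2·(1588459,118727) + (1013292,75737)
fundamental: x₁=4190210, y₁=313191  (since 17557859844100 − 179·98088602481 = 1)

4190210 313191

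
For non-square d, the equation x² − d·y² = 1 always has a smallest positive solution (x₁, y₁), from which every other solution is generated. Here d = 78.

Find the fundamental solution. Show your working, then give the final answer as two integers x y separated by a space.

[8; 1,4,1,16] for √78; ℓ=4 ⇒ convergent index 3
step 0: (8, 1)  from 8·(1,0) + (0,1)
step 1: (9, 1)  from 1·(8,1) + (1,0)
step 2: (44, 5)  from 4·(9,1) + (8,1)
step 3: (53, 6)  from 1·(44,5) + (9,1)
→ (53, 6).  Check: 53²=2809, 78·6²=2808, difference 1.

53 6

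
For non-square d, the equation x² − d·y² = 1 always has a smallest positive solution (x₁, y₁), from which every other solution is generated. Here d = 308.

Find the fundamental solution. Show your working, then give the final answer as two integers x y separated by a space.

351 20

[17; 1,1,4,1,1,34] for √308; ℓ=6 ⇒ convergent index 5
i=0: a=17 ⇒ p=17, q=1
…
i=2: a=1 ⇒ p=35, q=2
i=3: a=4 ⇒ p=158, q=9
i=4: a=1 ⇒ p=193, q=11
i=5: a=1 ⇒ p=351, q=20
fundamental: x₁=351, y₁=20  (since 123201 − 308·400 = 1)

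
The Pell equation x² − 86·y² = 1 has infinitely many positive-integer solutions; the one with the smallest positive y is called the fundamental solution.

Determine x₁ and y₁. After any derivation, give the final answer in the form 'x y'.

√86 = [9; 3,1,1,1,8,1,1,1,3,18, …], period ℓ=10 (even) → k=9
a_0=9:  p_0=9·1+0=9,  q_0=9·0+1=1
…
a_3=1:  p_3=1·37+28=65,  q_3=1·4+3=7
…
a_5=8:  p_5=8·102+65=881,  q_5=8·11+7=95
a_6=1:  p_6=1·881+102=983,  q_6=1·95+11=106
a_7=1:  p_7=1·983+881=1864,  q_7=1·106+95=201
a_8=1:  p_8=1·1864+983=2847,  q_8=1·201+106=307
a_9=3:  p_9=3·2847+1864=10405,  q_9=3·307+201=1122
(x₁, y₁) = (10405, 1122);  10405² − 86·1122² = 1 ✓

10405 1122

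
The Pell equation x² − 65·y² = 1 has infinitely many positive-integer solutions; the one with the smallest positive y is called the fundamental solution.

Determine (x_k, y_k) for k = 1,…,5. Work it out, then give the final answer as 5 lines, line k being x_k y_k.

√65 → a₀=8, period (16); ℓ=1 odd so k=1
step 0: (8, 1)  from 8·(1,0) + (0,1)
step 1: (129, 16)  from 16·(8,1) + (1,0)
(x₁, y₁) = (129, 16);  129² − 65·16² = 1 ✓
k=2:  x_2 = 129·129+65·16·16 = 33281,  y_2 = 129·16+16·129 = 4128
k=3:  x_3 = 129·33281+65·16·4128 = 8586369,  y_3 = 129·4128+16·33281 = 1065008
k=4:  x_4 = 129·8586369+65·16·1065008 = 2215249921,  y_4 = 129·1065008+16·8586369 = 274767936
k=5:  x_5 = 129·2215249921+65·16·274767936 = 571525893249,  y_5 = 129·274767936+16·2215249921 = 70889062480

129 16
33281 4128
8586369 1065008
2215249921 274767936
571525893249 70889062480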